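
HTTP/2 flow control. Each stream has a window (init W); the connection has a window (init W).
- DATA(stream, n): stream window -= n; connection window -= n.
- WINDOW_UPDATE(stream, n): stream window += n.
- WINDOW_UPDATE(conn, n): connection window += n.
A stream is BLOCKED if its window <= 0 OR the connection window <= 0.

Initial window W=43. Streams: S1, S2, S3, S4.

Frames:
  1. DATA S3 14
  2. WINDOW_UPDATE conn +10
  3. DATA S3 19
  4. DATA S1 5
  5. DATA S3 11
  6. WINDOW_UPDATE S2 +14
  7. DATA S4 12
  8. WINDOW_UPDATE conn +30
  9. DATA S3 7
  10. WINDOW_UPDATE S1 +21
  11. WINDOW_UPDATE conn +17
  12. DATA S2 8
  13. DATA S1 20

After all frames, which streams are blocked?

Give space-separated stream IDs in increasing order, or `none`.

Op 1: conn=29 S1=43 S2=43 S3=29 S4=43 blocked=[]
Op 2: conn=39 S1=43 S2=43 S3=29 S4=43 blocked=[]
Op 3: conn=20 S1=43 S2=43 S3=10 S4=43 blocked=[]
Op 4: conn=15 S1=38 S2=43 S3=10 S4=43 blocked=[]
Op 5: conn=4 S1=38 S2=43 S3=-1 S4=43 blocked=[3]
Op 6: conn=4 S1=38 S2=57 S3=-1 S4=43 blocked=[3]
Op 7: conn=-8 S1=38 S2=57 S3=-1 S4=31 blocked=[1, 2, 3, 4]
Op 8: conn=22 S1=38 S2=57 S3=-1 S4=31 blocked=[3]
Op 9: conn=15 S1=38 S2=57 S3=-8 S4=31 blocked=[3]
Op 10: conn=15 S1=59 S2=57 S3=-8 S4=31 blocked=[3]
Op 11: conn=32 S1=59 S2=57 S3=-8 S4=31 blocked=[3]
Op 12: conn=24 S1=59 S2=49 S3=-8 S4=31 blocked=[3]
Op 13: conn=4 S1=39 S2=49 S3=-8 S4=31 blocked=[3]

Answer: S3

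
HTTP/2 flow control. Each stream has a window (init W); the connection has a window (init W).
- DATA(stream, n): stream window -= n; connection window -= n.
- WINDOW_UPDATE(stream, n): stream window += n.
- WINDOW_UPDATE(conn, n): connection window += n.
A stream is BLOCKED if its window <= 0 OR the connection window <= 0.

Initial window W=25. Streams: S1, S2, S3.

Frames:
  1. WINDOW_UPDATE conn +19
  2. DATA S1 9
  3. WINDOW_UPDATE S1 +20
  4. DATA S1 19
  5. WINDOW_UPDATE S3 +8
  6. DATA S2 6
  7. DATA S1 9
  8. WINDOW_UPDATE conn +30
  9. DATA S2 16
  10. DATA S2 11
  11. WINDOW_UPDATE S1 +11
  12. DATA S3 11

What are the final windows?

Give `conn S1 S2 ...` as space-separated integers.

Op 1: conn=44 S1=25 S2=25 S3=25 blocked=[]
Op 2: conn=35 S1=16 S2=25 S3=25 blocked=[]
Op 3: conn=35 S1=36 S2=25 S3=25 blocked=[]
Op 4: conn=16 S1=17 S2=25 S3=25 blocked=[]
Op 5: conn=16 S1=17 S2=25 S3=33 blocked=[]
Op 6: conn=10 S1=17 S2=19 S3=33 blocked=[]
Op 7: conn=1 S1=8 S2=19 S3=33 blocked=[]
Op 8: conn=31 S1=8 S2=19 S3=33 blocked=[]
Op 9: conn=15 S1=8 S2=3 S3=33 blocked=[]
Op 10: conn=4 S1=8 S2=-8 S3=33 blocked=[2]
Op 11: conn=4 S1=19 S2=-8 S3=33 blocked=[2]
Op 12: conn=-7 S1=19 S2=-8 S3=22 blocked=[1, 2, 3]

Answer: -7 19 -8 22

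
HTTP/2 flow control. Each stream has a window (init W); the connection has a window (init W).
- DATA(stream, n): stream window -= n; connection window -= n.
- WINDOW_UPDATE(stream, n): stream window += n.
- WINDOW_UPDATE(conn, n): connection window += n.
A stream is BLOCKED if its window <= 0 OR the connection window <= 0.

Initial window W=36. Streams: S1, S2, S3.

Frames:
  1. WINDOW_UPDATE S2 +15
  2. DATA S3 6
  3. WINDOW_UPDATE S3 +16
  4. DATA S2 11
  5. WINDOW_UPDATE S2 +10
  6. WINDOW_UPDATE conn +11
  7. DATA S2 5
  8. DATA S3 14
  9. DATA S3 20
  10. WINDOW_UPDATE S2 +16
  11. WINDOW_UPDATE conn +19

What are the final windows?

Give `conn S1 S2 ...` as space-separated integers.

Op 1: conn=36 S1=36 S2=51 S3=36 blocked=[]
Op 2: conn=30 S1=36 S2=51 S3=30 blocked=[]
Op 3: conn=30 S1=36 S2=51 S3=46 blocked=[]
Op 4: conn=19 S1=36 S2=40 S3=46 blocked=[]
Op 5: conn=19 S1=36 S2=50 S3=46 blocked=[]
Op 6: conn=30 S1=36 S2=50 S3=46 blocked=[]
Op 7: conn=25 S1=36 S2=45 S3=46 blocked=[]
Op 8: conn=11 S1=36 S2=45 S3=32 blocked=[]
Op 9: conn=-9 S1=36 S2=45 S3=12 blocked=[1, 2, 3]
Op 10: conn=-9 S1=36 S2=61 S3=12 blocked=[1, 2, 3]
Op 11: conn=10 S1=36 S2=61 S3=12 blocked=[]

Answer: 10 36 61 12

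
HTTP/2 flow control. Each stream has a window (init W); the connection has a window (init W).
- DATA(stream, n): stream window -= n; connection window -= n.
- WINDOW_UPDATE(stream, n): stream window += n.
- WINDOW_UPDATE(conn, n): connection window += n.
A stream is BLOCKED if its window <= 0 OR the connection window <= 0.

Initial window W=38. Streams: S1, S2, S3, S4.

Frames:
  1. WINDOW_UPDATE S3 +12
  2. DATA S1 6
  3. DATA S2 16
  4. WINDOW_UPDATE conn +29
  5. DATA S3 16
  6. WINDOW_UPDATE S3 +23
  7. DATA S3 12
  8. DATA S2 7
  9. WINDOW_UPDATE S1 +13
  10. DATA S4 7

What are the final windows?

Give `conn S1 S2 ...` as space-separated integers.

Op 1: conn=38 S1=38 S2=38 S3=50 S4=38 blocked=[]
Op 2: conn=32 S1=32 S2=38 S3=50 S4=38 blocked=[]
Op 3: conn=16 S1=32 S2=22 S3=50 S4=38 blocked=[]
Op 4: conn=45 S1=32 S2=22 S3=50 S4=38 blocked=[]
Op 5: conn=29 S1=32 S2=22 S3=34 S4=38 blocked=[]
Op 6: conn=29 S1=32 S2=22 S3=57 S4=38 blocked=[]
Op 7: conn=17 S1=32 S2=22 S3=45 S4=38 blocked=[]
Op 8: conn=10 S1=32 S2=15 S3=45 S4=38 blocked=[]
Op 9: conn=10 S1=45 S2=15 S3=45 S4=38 blocked=[]
Op 10: conn=3 S1=45 S2=15 S3=45 S4=31 blocked=[]

Answer: 3 45 15 45 31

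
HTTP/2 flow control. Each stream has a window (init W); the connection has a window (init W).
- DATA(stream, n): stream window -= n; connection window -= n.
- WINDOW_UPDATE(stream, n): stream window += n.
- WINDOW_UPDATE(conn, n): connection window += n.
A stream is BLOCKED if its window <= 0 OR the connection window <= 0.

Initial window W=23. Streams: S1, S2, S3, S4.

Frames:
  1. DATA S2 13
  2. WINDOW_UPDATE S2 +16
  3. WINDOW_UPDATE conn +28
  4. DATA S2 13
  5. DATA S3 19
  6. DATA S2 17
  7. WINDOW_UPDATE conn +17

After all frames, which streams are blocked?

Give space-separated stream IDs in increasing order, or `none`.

Op 1: conn=10 S1=23 S2=10 S3=23 S4=23 blocked=[]
Op 2: conn=10 S1=23 S2=26 S3=23 S4=23 blocked=[]
Op 3: conn=38 S1=23 S2=26 S3=23 S4=23 blocked=[]
Op 4: conn=25 S1=23 S2=13 S3=23 S4=23 blocked=[]
Op 5: conn=6 S1=23 S2=13 S3=4 S4=23 blocked=[]
Op 6: conn=-11 S1=23 S2=-4 S3=4 S4=23 blocked=[1, 2, 3, 4]
Op 7: conn=6 S1=23 S2=-4 S3=4 S4=23 blocked=[2]

Answer: S2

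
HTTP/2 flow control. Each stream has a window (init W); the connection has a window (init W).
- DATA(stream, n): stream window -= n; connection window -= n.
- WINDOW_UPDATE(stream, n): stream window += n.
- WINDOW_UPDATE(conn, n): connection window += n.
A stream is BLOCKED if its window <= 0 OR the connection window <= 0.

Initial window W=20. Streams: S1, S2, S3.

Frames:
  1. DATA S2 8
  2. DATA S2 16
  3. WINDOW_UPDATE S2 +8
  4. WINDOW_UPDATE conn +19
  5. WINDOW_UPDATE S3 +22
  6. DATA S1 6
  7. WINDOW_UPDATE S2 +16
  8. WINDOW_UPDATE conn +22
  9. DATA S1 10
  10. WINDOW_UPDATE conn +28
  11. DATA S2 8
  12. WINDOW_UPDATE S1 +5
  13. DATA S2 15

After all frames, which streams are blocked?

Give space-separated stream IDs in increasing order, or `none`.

Answer: S2

Derivation:
Op 1: conn=12 S1=20 S2=12 S3=20 blocked=[]
Op 2: conn=-4 S1=20 S2=-4 S3=20 blocked=[1, 2, 3]
Op 3: conn=-4 S1=20 S2=4 S3=20 blocked=[1, 2, 3]
Op 4: conn=15 S1=20 S2=4 S3=20 blocked=[]
Op 5: conn=15 S1=20 S2=4 S3=42 blocked=[]
Op 6: conn=9 S1=14 S2=4 S3=42 blocked=[]
Op 7: conn=9 S1=14 S2=20 S3=42 blocked=[]
Op 8: conn=31 S1=14 S2=20 S3=42 blocked=[]
Op 9: conn=21 S1=4 S2=20 S3=42 blocked=[]
Op 10: conn=49 S1=4 S2=20 S3=42 blocked=[]
Op 11: conn=41 S1=4 S2=12 S3=42 blocked=[]
Op 12: conn=41 S1=9 S2=12 S3=42 blocked=[]
Op 13: conn=26 S1=9 S2=-3 S3=42 blocked=[2]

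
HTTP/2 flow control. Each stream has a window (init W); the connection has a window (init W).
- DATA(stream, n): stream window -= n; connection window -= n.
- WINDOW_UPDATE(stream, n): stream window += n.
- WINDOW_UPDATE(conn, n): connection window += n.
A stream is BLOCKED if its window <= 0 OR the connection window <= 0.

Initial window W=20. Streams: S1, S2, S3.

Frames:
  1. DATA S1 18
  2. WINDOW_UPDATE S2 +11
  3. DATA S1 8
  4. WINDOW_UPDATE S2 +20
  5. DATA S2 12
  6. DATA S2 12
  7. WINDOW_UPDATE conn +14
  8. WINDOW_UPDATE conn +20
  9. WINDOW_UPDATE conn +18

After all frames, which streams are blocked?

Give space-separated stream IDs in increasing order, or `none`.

Op 1: conn=2 S1=2 S2=20 S3=20 blocked=[]
Op 2: conn=2 S1=2 S2=31 S3=20 blocked=[]
Op 3: conn=-6 S1=-6 S2=31 S3=20 blocked=[1, 2, 3]
Op 4: conn=-6 S1=-6 S2=51 S3=20 blocked=[1, 2, 3]
Op 5: conn=-18 S1=-6 S2=39 S3=20 blocked=[1, 2, 3]
Op 6: conn=-30 S1=-6 S2=27 S3=20 blocked=[1, 2, 3]
Op 7: conn=-16 S1=-6 S2=27 S3=20 blocked=[1, 2, 3]
Op 8: conn=4 S1=-6 S2=27 S3=20 blocked=[1]
Op 9: conn=22 S1=-6 S2=27 S3=20 blocked=[1]

Answer: S1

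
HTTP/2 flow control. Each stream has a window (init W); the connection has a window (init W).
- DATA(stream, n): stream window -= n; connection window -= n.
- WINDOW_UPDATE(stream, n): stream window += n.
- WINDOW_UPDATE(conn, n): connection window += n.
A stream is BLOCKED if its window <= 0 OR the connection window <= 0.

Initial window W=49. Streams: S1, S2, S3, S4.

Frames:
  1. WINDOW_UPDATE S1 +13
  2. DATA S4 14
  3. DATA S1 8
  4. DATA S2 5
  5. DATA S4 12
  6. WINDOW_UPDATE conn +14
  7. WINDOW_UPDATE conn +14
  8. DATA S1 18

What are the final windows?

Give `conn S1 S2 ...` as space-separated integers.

Op 1: conn=49 S1=62 S2=49 S3=49 S4=49 blocked=[]
Op 2: conn=35 S1=62 S2=49 S3=49 S4=35 blocked=[]
Op 3: conn=27 S1=54 S2=49 S3=49 S4=35 blocked=[]
Op 4: conn=22 S1=54 S2=44 S3=49 S4=35 blocked=[]
Op 5: conn=10 S1=54 S2=44 S3=49 S4=23 blocked=[]
Op 6: conn=24 S1=54 S2=44 S3=49 S4=23 blocked=[]
Op 7: conn=38 S1=54 S2=44 S3=49 S4=23 blocked=[]
Op 8: conn=20 S1=36 S2=44 S3=49 S4=23 blocked=[]

Answer: 20 36 44 49 23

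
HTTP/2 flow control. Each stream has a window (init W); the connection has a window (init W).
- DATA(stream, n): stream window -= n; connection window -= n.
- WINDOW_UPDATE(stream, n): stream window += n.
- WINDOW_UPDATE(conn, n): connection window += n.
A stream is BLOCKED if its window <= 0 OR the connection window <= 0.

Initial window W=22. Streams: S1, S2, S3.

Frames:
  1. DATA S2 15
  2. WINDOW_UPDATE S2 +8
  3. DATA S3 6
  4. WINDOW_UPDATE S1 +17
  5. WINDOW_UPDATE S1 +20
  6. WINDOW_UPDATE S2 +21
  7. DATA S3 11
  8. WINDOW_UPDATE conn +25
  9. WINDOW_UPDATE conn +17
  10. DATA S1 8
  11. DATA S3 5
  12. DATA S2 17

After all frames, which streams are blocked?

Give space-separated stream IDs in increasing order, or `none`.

Answer: S3

Derivation:
Op 1: conn=7 S1=22 S2=7 S3=22 blocked=[]
Op 2: conn=7 S1=22 S2=15 S3=22 blocked=[]
Op 3: conn=1 S1=22 S2=15 S3=16 blocked=[]
Op 4: conn=1 S1=39 S2=15 S3=16 blocked=[]
Op 5: conn=1 S1=59 S2=15 S3=16 blocked=[]
Op 6: conn=1 S1=59 S2=36 S3=16 blocked=[]
Op 7: conn=-10 S1=59 S2=36 S3=5 blocked=[1, 2, 3]
Op 8: conn=15 S1=59 S2=36 S3=5 blocked=[]
Op 9: conn=32 S1=59 S2=36 S3=5 blocked=[]
Op 10: conn=24 S1=51 S2=36 S3=5 blocked=[]
Op 11: conn=19 S1=51 S2=36 S3=0 blocked=[3]
Op 12: conn=2 S1=51 S2=19 S3=0 blocked=[3]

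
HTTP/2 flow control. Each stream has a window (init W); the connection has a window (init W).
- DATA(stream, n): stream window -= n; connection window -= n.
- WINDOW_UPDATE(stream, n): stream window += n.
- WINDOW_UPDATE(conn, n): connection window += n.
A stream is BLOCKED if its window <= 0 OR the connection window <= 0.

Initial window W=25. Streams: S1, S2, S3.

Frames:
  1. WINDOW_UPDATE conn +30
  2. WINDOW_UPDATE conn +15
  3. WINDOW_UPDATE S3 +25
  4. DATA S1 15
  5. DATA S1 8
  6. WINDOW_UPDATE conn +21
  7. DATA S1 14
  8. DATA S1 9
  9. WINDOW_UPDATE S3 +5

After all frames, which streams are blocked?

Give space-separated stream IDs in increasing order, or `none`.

Answer: S1

Derivation:
Op 1: conn=55 S1=25 S2=25 S3=25 blocked=[]
Op 2: conn=70 S1=25 S2=25 S3=25 blocked=[]
Op 3: conn=70 S1=25 S2=25 S3=50 blocked=[]
Op 4: conn=55 S1=10 S2=25 S3=50 blocked=[]
Op 5: conn=47 S1=2 S2=25 S3=50 blocked=[]
Op 6: conn=68 S1=2 S2=25 S3=50 blocked=[]
Op 7: conn=54 S1=-12 S2=25 S3=50 blocked=[1]
Op 8: conn=45 S1=-21 S2=25 S3=50 blocked=[1]
Op 9: conn=45 S1=-21 S2=25 S3=55 blocked=[1]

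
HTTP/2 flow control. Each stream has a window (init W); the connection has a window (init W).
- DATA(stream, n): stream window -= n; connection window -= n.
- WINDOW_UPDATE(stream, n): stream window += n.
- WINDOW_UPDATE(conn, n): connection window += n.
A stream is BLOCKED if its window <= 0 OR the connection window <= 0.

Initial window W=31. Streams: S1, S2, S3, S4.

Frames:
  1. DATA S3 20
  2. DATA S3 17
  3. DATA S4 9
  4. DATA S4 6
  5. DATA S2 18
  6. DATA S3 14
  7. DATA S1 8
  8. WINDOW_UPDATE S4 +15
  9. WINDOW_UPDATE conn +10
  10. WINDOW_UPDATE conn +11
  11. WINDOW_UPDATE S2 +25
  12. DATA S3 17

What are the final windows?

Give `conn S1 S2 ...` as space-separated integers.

Answer: -57 23 38 -37 31

Derivation:
Op 1: conn=11 S1=31 S2=31 S3=11 S4=31 blocked=[]
Op 2: conn=-6 S1=31 S2=31 S3=-6 S4=31 blocked=[1, 2, 3, 4]
Op 3: conn=-15 S1=31 S2=31 S3=-6 S4=22 blocked=[1, 2, 3, 4]
Op 4: conn=-21 S1=31 S2=31 S3=-6 S4=16 blocked=[1, 2, 3, 4]
Op 5: conn=-39 S1=31 S2=13 S3=-6 S4=16 blocked=[1, 2, 3, 4]
Op 6: conn=-53 S1=31 S2=13 S3=-20 S4=16 blocked=[1, 2, 3, 4]
Op 7: conn=-61 S1=23 S2=13 S3=-20 S4=16 blocked=[1, 2, 3, 4]
Op 8: conn=-61 S1=23 S2=13 S3=-20 S4=31 blocked=[1, 2, 3, 4]
Op 9: conn=-51 S1=23 S2=13 S3=-20 S4=31 blocked=[1, 2, 3, 4]
Op 10: conn=-40 S1=23 S2=13 S3=-20 S4=31 blocked=[1, 2, 3, 4]
Op 11: conn=-40 S1=23 S2=38 S3=-20 S4=31 blocked=[1, 2, 3, 4]
Op 12: conn=-57 S1=23 S2=38 S3=-37 S4=31 blocked=[1, 2, 3, 4]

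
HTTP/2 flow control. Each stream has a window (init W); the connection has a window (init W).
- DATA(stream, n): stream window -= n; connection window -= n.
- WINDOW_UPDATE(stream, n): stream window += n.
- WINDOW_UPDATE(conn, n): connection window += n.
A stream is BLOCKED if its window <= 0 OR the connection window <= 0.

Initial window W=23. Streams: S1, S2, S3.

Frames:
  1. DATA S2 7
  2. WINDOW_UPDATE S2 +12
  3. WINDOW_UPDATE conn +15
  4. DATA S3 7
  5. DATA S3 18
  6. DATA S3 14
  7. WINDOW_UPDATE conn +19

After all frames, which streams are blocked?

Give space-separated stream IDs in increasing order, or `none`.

Answer: S3

Derivation:
Op 1: conn=16 S1=23 S2=16 S3=23 blocked=[]
Op 2: conn=16 S1=23 S2=28 S3=23 blocked=[]
Op 3: conn=31 S1=23 S2=28 S3=23 blocked=[]
Op 4: conn=24 S1=23 S2=28 S3=16 blocked=[]
Op 5: conn=6 S1=23 S2=28 S3=-2 blocked=[3]
Op 6: conn=-8 S1=23 S2=28 S3=-16 blocked=[1, 2, 3]
Op 7: conn=11 S1=23 S2=28 S3=-16 blocked=[3]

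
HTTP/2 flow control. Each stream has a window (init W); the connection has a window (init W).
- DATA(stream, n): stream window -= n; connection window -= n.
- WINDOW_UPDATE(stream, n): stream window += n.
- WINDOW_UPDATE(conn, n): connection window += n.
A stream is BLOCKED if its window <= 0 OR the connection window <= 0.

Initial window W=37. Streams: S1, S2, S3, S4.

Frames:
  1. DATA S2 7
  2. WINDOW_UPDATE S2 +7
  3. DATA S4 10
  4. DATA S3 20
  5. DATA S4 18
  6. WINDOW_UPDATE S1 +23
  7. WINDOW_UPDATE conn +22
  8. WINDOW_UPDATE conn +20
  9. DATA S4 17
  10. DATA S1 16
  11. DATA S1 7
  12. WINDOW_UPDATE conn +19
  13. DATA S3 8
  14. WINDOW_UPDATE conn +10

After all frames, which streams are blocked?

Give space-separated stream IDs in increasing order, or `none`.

Op 1: conn=30 S1=37 S2=30 S3=37 S4=37 blocked=[]
Op 2: conn=30 S1=37 S2=37 S3=37 S4=37 blocked=[]
Op 3: conn=20 S1=37 S2=37 S3=37 S4=27 blocked=[]
Op 4: conn=0 S1=37 S2=37 S3=17 S4=27 blocked=[1, 2, 3, 4]
Op 5: conn=-18 S1=37 S2=37 S3=17 S4=9 blocked=[1, 2, 3, 4]
Op 6: conn=-18 S1=60 S2=37 S3=17 S4=9 blocked=[1, 2, 3, 4]
Op 7: conn=4 S1=60 S2=37 S3=17 S4=9 blocked=[]
Op 8: conn=24 S1=60 S2=37 S3=17 S4=9 blocked=[]
Op 9: conn=7 S1=60 S2=37 S3=17 S4=-8 blocked=[4]
Op 10: conn=-9 S1=44 S2=37 S3=17 S4=-8 blocked=[1, 2, 3, 4]
Op 11: conn=-16 S1=37 S2=37 S3=17 S4=-8 blocked=[1, 2, 3, 4]
Op 12: conn=3 S1=37 S2=37 S3=17 S4=-8 blocked=[4]
Op 13: conn=-5 S1=37 S2=37 S3=9 S4=-8 blocked=[1, 2, 3, 4]
Op 14: conn=5 S1=37 S2=37 S3=9 S4=-8 blocked=[4]

Answer: S4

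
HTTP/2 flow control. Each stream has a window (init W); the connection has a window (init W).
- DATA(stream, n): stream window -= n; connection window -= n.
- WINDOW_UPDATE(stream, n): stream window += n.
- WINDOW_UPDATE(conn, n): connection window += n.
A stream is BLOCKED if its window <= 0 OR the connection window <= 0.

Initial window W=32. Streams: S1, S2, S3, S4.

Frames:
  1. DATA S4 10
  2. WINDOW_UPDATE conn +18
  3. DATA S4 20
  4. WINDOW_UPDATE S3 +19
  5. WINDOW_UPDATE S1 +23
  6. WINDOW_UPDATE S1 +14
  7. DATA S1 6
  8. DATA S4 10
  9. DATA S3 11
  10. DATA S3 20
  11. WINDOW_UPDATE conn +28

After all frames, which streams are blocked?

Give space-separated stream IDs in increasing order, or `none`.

Op 1: conn=22 S1=32 S2=32 S3=32 S4=22 blocked=[]
Op 2: conn=40 S1=32 S2=32 S3=32 S4=22 blocked=[]
Op 3: conn=20 S1=32 S2=32 S3=32 S4=2 blocked=[]
Op 4: conn=20 S1=32 S2=32 S3=51 S4=2 blocked=[]
Op 5: conn=20 S1=55 S2=32 S3=51 S4=2 blocked=[]
Op 6: conn=20 S1=69 S2=32 S3=51 S4=2 blocked=[]
Op 7: conn=14 S1=63 S2=32 S3=51 S4=2 blocked=[]
Op 8: conn=4 S1=63 S2=32 S3=51 S4=-8 blocked=[4]
Op 9: conn=-7 S1=63 S2=32 S3=40 S4=-8 blocked=[1, 2, 3, 4]
Op 10: conn=-27 S1=63 S2=32 S3=20 S4=-8 blocked=[1, 2, 3, 4]
Op 11: conn=1 S1=63 S2=32 S3=20 S4=-8 blocked=[4]

Answer: S4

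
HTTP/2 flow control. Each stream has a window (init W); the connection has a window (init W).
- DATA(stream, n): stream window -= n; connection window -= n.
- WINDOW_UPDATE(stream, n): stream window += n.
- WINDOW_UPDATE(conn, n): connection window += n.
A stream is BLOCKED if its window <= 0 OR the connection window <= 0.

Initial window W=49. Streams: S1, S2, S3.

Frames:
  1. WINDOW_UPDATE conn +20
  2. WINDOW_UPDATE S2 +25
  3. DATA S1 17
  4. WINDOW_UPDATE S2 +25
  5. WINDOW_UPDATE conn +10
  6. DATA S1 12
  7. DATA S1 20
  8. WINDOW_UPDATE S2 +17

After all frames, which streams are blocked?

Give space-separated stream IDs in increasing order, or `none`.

Answer: S1

Derivation:
Op 1: conn=69 S1=49 S2=49 S3=49 blocked=[]
Op 2: conn=69 S1=49 S2=74 S3=49 blocked=[]
Op 3: conn=52 S1=32 S2=74 S3=49 blocked=[]
Op 4: conn=52 S1=32 S2=99 S3=49 blocked=[]
Op 5: conn=62 S1=32 S2=99 S3=49 blocked=[]
Op 6: conn=50 S1=20 S2=99 S3=49 blocked=[]
Op 7: conn=30 S1=0 S2=99 S3=49 blocked=[1]
Op 8: conn=30 S1=0 S2=116 S3=49 blocked=[1]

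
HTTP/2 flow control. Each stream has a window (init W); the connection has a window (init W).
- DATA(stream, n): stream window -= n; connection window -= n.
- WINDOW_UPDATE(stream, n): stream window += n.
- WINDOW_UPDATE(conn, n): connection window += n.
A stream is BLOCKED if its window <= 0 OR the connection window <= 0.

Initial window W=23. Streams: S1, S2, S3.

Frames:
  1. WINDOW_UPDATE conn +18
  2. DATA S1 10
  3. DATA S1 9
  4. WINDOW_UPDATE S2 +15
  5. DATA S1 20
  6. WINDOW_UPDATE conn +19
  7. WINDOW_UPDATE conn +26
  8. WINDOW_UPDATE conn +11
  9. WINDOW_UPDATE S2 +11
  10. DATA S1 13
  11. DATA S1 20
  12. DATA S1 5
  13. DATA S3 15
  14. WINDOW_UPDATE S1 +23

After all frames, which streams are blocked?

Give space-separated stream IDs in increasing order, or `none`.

Op 1: conn=41 S1=23 S2=23 S3=23 blocked=[]
Op 2: conn=31 S1=13 S2=23 S3=23 blocked=[]
Op 3: conn=22 S1=4 S2=23 S3=23 blocked=[]
Op 4: conn=22 S1=4 S2=38 S3=23 blocked=[]
Op 5: conn=2 S1=-16 S2=38 S3=23 blocked=[1]
Op 6: conn=21 S1=-16 S2=38 S3=23 blocked=[1]
Op 7: conn=47 S1=-16 S2=38 S3=23 blocked=[1]
Op 8: conn=58 S1=-16 S2=38 S3=23 blocked=[1]
Op 9: conn=58 S1=-16 S2=49 S3=23 blocked=[1]
Op 10: conn=45 S1=-29 S2=49 S3=23 blocked=[1]
Op 11: conn=25 S1=-49 S2=49 S3=23 blocked=[1]
Op 12: conn=20 S1=-54 S2=49 S3=23 blocked=[1]
Op 13: conn=5 S1=-54 S2=49 S3=8 blocked=[1]
Op 14: conn=5 S1=-31 S2=49 S3=8 blocked=[1]

Answer: S1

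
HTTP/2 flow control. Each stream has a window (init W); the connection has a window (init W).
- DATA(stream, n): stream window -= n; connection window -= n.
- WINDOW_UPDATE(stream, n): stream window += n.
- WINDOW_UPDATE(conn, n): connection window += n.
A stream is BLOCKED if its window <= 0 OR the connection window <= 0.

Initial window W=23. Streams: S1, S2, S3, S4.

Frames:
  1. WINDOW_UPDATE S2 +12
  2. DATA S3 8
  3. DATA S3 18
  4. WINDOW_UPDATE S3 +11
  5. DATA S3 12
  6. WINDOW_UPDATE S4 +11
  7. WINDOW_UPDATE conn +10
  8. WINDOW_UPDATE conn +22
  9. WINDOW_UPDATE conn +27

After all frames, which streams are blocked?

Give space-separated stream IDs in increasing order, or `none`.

Op 1: conn=23 S1=23 S2=35 S3=23 S4=23 blocked=[]
Op 2: conn=15 S1=23 S2=35 S3=15 S4=23 blocked=[]
Op 3: conn=-3 S1=23 S2=35 S3=-3 S4=23 blocked=[1, 2, 3, 4]
Op 4: conn=-3 S1=23 S2=35 S3=8 S4=23 blocked=[1, 2, 3, 4]
Op 5: conn=-15 S1=23 S2=35 S3=-4 S4=23 blocked=[1, 2, 3, 4]
Op 6: conn=-15 S1=23 S2=35 S3=-4 S4=34 blocked=[1, 2, 3, 4]
Op 7: conn=-5 S1=23 S2=35 S3=-4 S4=34 blocked=[1, 2, 3, 4]
Op 8: conn=17 S1=23 S2=35 S3=-4 S4=34 blocked=[3]
Op 9: conn=44 S1=23 S2=35 S3=-4 S4=34 blocked=[3]

Answer: S3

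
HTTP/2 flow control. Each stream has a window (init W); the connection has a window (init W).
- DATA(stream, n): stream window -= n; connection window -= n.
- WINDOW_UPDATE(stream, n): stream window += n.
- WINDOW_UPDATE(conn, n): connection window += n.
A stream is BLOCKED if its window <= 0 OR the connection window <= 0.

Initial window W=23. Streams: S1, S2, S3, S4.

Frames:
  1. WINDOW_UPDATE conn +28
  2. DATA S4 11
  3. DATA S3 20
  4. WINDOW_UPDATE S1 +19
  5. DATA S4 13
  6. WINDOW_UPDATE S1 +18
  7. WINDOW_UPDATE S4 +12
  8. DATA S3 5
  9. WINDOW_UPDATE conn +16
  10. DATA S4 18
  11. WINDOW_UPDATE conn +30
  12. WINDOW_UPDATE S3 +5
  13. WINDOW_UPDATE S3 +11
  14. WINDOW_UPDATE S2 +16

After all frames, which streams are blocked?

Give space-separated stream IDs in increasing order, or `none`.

Op 1: conn=51 S1=23 S2=23 S3=23 S4=23 blocked=[]
Op 2: conn=40 S1=23 S2=23 S3=23 S4=12 blocked=[]
Op 3: conn=20 S1=23 S2=23 S3=3 S4=12 blocked=[]
Op 4: conn=20 S1=42 S2=23 S3=3 S4=12 blocked=[]
Op 5: conn=7 S1=42 S2=23 S3=3 S4=-1 blocked=[4]
Op 6: conn=7 S1=60 S2=23 S3=3 S4=-1 blocked=[4]
Op 7: conn=7 S1=60 S2=23 S3=3 S4=11 blocked=[]
Op 8: conn=2 S1=60 S2=23 S3=-2 S4=11 blocked=[3]
Op 9: conn=18 S1=60 S2=23 S3=-2 S4=11 blocked=[3]
Op 10: conn=0 S1=60 S2=23 S3=-2 S4=-7 blocked=[1, 2, 3, 4]
Op 11: conn=30 S1=60 S2=23 S3=-2 S4=-7 blocked=[3, 4]
Op 12: conn=30 S1=60 S2=23 S3=3 S4=-7 blocked=[4]
Op 13: conn=30 S1=60 S2=23 S3=14 S4=-7 blocked=[4]
Op 14: conn=30 S1=60 S2=39 S3=14 S4=-7 blocked=[4]

Answer: S4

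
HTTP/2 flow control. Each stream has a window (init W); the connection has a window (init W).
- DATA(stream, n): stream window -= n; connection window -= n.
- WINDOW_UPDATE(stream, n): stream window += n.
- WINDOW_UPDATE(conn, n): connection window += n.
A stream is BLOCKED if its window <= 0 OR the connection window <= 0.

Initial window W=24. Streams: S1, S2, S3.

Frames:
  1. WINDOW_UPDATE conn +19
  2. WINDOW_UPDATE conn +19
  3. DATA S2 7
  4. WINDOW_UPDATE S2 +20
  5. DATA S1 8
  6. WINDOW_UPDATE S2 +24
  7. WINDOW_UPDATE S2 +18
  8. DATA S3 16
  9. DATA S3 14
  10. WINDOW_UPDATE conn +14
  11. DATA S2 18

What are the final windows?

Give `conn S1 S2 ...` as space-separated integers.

Op 1: conn=43 S1=24 S2=24 S3=24 blocked=[]
Op 2: conn=62 S1=24 S2=24 S3=24 blocked=[]
Op 3: conn=55 S1=24 S2=17 S3=24 blocked=[]
Op 4: conn=55 S1=24 S2=37 S3=24 blocked=[]
Op 5: conn=47 S1=16 S2=37 S3=24 blocked=[]
Op 6: conn=47 S1=16 S2=61 S3=24 blocked=[]
Op 7: conn=47 S1=16 S2=79 S3=24 blocked=[]
Op 8: conn=31 S1=16 S2=79 S3=8 blocked=[]
Op 9: conn=17 S1=16 S2=79 S3=-6 blocked=[3]
Op 10: conn=31 S1=16 S2=79 S3=-6 blocked=[3]
Op 11: conn=13 S1=16 S2=61 S3=-6 blocked=[3]

Answer: 13 16 61 -6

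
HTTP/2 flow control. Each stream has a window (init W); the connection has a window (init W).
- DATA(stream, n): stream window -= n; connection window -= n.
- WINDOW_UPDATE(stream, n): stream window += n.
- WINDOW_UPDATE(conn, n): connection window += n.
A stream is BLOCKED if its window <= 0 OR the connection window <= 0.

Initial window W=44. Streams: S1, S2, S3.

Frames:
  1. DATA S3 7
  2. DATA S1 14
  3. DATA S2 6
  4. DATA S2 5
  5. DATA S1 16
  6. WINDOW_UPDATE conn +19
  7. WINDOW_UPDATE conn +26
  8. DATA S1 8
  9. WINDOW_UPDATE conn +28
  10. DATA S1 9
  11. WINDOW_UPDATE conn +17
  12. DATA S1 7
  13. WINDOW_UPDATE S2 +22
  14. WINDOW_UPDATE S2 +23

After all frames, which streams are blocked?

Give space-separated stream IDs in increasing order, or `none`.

Op 1: conn=37 S1=44 S2=44 S3=37 blocked=[]
Op 2: conn=23 S1=30 S2=44 S3=37 blocked=[]
Op 3: conn=17 S1=30 S2=38 S3=37 blocked=[]
Op 4: conn=12 S1=30 S2=33 S3=37 blocked=[]
Op 5: conn=-4 S1=14 S2=33 S3=37 blocked=[1, 2, 3]
Op 6: conn=15 S1=14 S2=33 S3=37 blocked=[]
Op 7: conn=41 S1=14 S2=33 S3=37 blocked=[]
Op 8: conn=33 S1=6 S2=33 S3=37 blocked=[]
Op 9: conn=61 S1=6 S2=33 S3=37 blocked=[]
Op 10: conn=52 S1=-3 S2=33 S3=37 blocked=[1]
Op 11: conn=69 S1=-3 S2=33 S3=37 blocked=[1]
Op 12: conn=62 S1=-10 S2=33 S3=37 blocked=[1]
Op 13: conn=62 S1=-10 S2=55 S3=37 blocked=[1]
Op 14: conn=62 S1=-10 S2=78 S3=37 blocked=[1]

Answer: S1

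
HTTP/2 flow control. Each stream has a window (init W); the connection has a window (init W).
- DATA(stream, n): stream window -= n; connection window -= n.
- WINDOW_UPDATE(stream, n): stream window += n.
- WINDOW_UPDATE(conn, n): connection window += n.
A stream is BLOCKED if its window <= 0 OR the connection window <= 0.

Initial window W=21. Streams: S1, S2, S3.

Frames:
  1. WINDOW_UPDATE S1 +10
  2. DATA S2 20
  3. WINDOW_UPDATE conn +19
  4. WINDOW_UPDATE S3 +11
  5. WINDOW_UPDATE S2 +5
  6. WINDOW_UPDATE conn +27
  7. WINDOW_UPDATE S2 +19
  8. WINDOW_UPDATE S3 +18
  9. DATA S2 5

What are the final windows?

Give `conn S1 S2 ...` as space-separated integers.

Answer: 42 31 20 50

Derivation:
Op 1: conn=21 S1=31 S2=21 S3=21 blocked=[]
Op 2: conn=1 S1=31 S2=1 S3=21 blocked=[]
Op 3: conn=20 S1=31 S2=1 S3=21 blocked=[]
Op 4: conn=20 S1=31 S2=1 S3=32 blocked=[]
Op 5: conn=20 S1=31 S2=6 S3=32 blocked=[]
Op 6: conn=47 S1=31 S2=6 S3=32 blocked=[]
Op 7: conn=47 S1=31 S2=25 S3=32 blocked=[]
Op 8: conn=47 S1=31 S2=25 S3=50 blocked=[]
Op 9: conn=42 S1=31 S2=20 S3=50 blocked=[]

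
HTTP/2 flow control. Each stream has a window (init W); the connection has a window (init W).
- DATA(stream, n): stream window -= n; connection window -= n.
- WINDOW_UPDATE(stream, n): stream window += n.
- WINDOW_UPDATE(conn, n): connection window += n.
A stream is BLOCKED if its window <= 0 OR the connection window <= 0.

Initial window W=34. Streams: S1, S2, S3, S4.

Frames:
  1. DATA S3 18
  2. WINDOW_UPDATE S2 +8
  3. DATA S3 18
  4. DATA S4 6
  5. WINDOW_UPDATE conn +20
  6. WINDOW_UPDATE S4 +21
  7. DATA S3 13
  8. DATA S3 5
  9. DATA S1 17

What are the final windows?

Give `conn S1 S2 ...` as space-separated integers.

Answer: -23 17 42 -20 49

Derivation:
Op 1: conn=16 S1=34 S2=34 S3=16 S4=34 blocked=[]
Op 2: conn=16 S1=34 S2=42 S3=16 S4=34 blocked=[]
Op 3: conn=-2 S1=34 S2=42 S3=-2 S4=34 blocked=[1, 2, 3, 4]
Op 4: conn=-8 S1=34 S2=42 S3=-2 S4=28 blocked=[1, 2, 3, 4]
Op 5: conn=12 S1=34 S2=42 S3=-2 S4=28 blocked=[3]
Op 6: conn=12 S1=34 S2=42 S3=-2 S4=49 blocked=[3]
Op 7: conn=-1 S1=34 S2=42 S3=-15 S4=49 blocked=[1, 2, 3, 4]
Op 8: conn=-6 S1=34 S2=42 S3=-20 S4=49 blocked=[1, 2, 3, 4]
Op 9: conn=-23 S1=17 S2=42 S3=-20 S4=49 blocked=[1, 2, 3, 4]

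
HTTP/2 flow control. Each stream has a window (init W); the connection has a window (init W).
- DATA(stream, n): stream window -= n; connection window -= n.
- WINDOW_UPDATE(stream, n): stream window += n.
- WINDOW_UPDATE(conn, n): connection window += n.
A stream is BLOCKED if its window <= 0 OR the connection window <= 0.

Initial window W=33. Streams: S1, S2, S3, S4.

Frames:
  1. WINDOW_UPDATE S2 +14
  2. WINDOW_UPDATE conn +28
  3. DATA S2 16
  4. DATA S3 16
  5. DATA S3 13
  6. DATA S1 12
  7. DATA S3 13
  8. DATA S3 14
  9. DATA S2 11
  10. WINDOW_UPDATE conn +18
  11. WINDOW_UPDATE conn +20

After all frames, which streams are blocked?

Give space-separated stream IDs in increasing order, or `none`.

Answer: S3

Derivation:
Op 1: conn=33 S1=33 S2=47 S3=33 S4=33 blocked=[]
Op 2: conn=61 S1=33 S2=47 S3=33 S4=33 blocked=[]
Op 3: conn=45 S1=33 S2=31 S3=33 S4=33 blocked=[]
Op 4: conn=29 S1=33 S2=31 S3=17 S4=33 blocked=[]
Op 5: conn=16 S1=33 S2=31 S3=4 S4=33 blocked=[]
Op 6: conn=4 S1=21 S2=31 S3=4 S4=33 blocked=[]
Op 7: conn=-9 S1=21 S2=31 S3=-9 S4=33 blocked=[1, 2, 3, 4]
Op 8: conn=-23 S1=21 S2=31 S3=-23 S4=33 blocked=[1, 2, 3, 4]
Op 9: conn=-34 S1=21 S2=20 S3=-23 S4=33 blocked=[1, 2, 3, 4]
Op 10: conn=-16 S1=21 S2=20 S3=-23 S4=33 blocked=[1, 2, 3, 4]
Op 11: conn=4 S1=21 S2=20 S3=-23 S4=33 blocked=[3]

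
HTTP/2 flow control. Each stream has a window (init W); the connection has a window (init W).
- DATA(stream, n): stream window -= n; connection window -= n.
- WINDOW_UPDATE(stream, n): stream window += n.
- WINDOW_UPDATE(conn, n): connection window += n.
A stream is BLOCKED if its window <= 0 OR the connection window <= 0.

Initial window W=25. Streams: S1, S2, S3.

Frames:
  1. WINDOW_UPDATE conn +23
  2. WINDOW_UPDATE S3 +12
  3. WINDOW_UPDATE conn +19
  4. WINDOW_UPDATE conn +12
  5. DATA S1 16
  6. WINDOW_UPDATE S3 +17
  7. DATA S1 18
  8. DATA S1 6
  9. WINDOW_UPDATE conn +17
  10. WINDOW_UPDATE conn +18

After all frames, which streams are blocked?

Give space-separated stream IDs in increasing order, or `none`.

Op 1: conn=48 S1=25 S2=25 S3=25 blocked=[]
Op 2: conn=48 S1=25 S2=25 S3=37 blocked=[]
Op 3: conn=67 S1=25 S2=25 S3=37 blocked=[]
Op 4: conn=79 S1=25 S2=25 S3=37 blocked=[]
Op 5: conn=63 S1=9 S2=25 S3=37 blocked=[]
Op 6: conn=63 S1=9 S2=25 S3=54 blocked=[]
Op 7: conn=45 S1=-9 S2=25 S3=54 blocked=[1]
Op 8: conn=39 S1=-15 S2=25 S3=54 blocked=[1]
Op 9: conn=56 S1=-15 S2=25 S3=54 blocked=[1]
Op 10: conn=74 S1=-15 S2=25 S3=54 blocked=[1]

Answer: S1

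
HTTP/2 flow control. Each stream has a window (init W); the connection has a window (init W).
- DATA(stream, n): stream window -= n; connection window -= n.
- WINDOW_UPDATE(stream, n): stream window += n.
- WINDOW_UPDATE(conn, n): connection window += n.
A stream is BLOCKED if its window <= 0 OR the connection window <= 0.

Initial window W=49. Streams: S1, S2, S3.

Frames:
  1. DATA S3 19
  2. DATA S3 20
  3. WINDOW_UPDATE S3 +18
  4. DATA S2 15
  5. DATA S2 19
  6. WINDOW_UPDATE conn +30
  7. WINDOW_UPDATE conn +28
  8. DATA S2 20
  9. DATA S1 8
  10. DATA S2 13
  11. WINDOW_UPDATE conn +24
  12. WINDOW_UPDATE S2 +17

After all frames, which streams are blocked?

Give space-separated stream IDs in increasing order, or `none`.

Op 1: conn=30 S1=49 S2=49 S3=30 blocked=[]
Op 2: conn=10 S1=49 S2=49 S3=10 blocked=[]
Op 3: conn=10 S1=49 S2=49 S3=28 blocked=[]
Op 4: conn=-5 S1=49 S2=34 S3=28 blocked=[1, 2, 3]
Op 5: conn=-24 S1=49 S2=15 S3=28 blocked=[1, 2, 3]
Op 6: conn=6 S1=49 S2=15 S3=28 blocked=[]
Op 7: conn=34 S1=49 S2=15 S3=28 blocked=[]
Op 8: conn=14 S1=49 S2=-5 S3=28 blocked=[2]
Op 9: conn=6 S1=41 S2=-5 S3=28 blocked=[2]
Op 10: conn=-7 S1=41 S2=-18 S3=28 blocked=[1, 2, 3]
Op 11: conn=17 S1=41 S2=-18 S3=28 blocked=[2]
Op 12: conn=17 S1=41 S2=-1 S3=28 blocked=[2]

Answer: S2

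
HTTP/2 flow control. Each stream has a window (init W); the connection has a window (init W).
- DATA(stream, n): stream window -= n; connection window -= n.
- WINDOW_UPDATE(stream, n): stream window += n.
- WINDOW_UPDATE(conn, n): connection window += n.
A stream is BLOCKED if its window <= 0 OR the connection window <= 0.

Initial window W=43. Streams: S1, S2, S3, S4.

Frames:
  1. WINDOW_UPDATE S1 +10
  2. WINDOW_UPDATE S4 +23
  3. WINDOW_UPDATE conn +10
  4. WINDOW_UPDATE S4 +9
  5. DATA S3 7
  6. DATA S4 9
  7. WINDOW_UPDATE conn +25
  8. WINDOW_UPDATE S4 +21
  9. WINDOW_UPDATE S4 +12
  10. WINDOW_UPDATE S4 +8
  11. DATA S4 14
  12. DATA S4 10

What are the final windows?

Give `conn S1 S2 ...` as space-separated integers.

Op 1: conn=43 S1=53 S2=43 S3=43 S4=43 blocked=[]
Op 2: conn=43 S1=53 S2=43 S3=43 S4=66 blocked=[]
Op 3: conn=53 S1=53 S2=43 S3=43 S4=66 blocked=[]
Op 4: conn=53 S1=53 S2=43 S3=43 S4=75 blocked=[]
Op 5: conn=46 S1=53 S2=43 S3=36 S4=75 blocked=[]
Op 6: conn=37 S1=53 S2=43 S3=36 S4=66 blocked=[]
Op 7: conn=62 S1=53 S2=43 S3=36 S4=66 blocked=[]
Op 8: conn=62 S1=53 S2=43 S3=36 S4=87 blocked=[]
Op 9: conn=62 S1=53 S2=43 S3=36 S4=99 blocked=[]
Op 10: conn=62 S1=53 S2=43 S3=36 S4=107 blocked=[]
Op 11: conn=48 S1=53 S2=43 S3=36 S4=93 blocked=[]
Op 12: conn=38 S1=53 S2=43 S3=36 S4=83 blocked=[]

Answer: 38 53 43 36 83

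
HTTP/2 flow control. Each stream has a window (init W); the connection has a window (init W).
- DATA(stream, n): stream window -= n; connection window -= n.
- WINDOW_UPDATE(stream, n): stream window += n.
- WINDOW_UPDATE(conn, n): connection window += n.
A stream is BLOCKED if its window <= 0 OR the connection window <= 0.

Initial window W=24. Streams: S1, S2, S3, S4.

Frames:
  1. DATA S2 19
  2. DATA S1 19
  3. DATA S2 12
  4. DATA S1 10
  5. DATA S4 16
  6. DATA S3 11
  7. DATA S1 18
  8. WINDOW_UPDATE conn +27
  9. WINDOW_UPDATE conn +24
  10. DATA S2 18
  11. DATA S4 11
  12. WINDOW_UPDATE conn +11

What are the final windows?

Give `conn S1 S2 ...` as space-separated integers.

Op 1: conn=5 S1=24 S2=5 S3=24 S4=24 blocked=[]
Op 2: conn=-14 S1=5 S2=5 S3=24 S4=24 blocked=[1, 2, 3, 4]
Op 3: conn=-26 S1=5 S2=-7 S3=24 S4=24 blocked=[1, 2, 3, 4]
Op 4: conn=-36 S1=-5 S2=-7 S3=24 S4=24 blocked=[1, 2, 3, 4]
Op 5: conn=-52 S1=-5 S2=-7 S3=24 S4=8 blocked=[1, 2, 3, 4]
Op 6: conn=-63 S1=-5 S2=-7 S3=13 S4=8 blocked=[1, 2, 3, 4]
Op 7: conn=-81 S1=-23 S2=-7 S3=13 S4=8 blocked=[1, 2, 3, 4]
Op 8: conn=-54 S1=-23 S2=-7 S3=13 S4=8 blocked=[1, 2, 3, 4]
Op 9: conn=-30 S1=-23 S2=-7 S3=13 S4=8 blocked=[1, 2, 3, 4]
Op 10: conn=-48 S1=-23 S2=-25 S3=13 S4=8 blocked=[1, 2, 3, 4]
Op 11: conn=-59 S1=-23 S2=-25 S3=13 S4=-3 blocked=[1, 2, 3, 4]
Op 12: conn=-48 S1=-23 S2=-25 S3=13 S4=-3 blocked=[1, 2, 3, 4]

Answer: -48 -23 -25 13 -3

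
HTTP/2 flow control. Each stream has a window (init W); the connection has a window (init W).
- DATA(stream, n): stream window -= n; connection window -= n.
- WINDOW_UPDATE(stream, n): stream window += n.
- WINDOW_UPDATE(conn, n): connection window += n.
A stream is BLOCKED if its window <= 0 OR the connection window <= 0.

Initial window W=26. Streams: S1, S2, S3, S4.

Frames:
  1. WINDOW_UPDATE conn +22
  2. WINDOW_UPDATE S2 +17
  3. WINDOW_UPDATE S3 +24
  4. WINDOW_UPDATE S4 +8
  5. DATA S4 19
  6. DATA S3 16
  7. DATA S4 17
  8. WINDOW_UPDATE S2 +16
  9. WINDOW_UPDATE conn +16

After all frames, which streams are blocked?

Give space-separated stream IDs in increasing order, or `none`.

Op 1: conn=48 S1=26 S2=26 S3=26 S4=26 blocked=[]
Op 2: conn=48 S1=26 S2=43 S3=26 S4=26 blocked=[]
Op 3: conn=48 S1=26 S2=43 S3=50 S4=26 blocked=[]
Op 4: conn=48 S1=26 S2=43 S3=50 S4=34 blocked=[]
Op 5: conn=29 S1=26 S2=43 S3=50 S4=15 blocked=[]
Op 6: conn=13 S1=26 S2=43 S3=34 S4=15 blocked=[]
Op 7: conn=-4 S1=26 S2=43 S3=34 S4=-2 blocked=[1, 2, 3, 4]
Op 8: conn=-4 S1=26 S2=59 S3=34 S4=-2 blocked=[1, 2, 3, 4]
Op 9: conn=12 S1=26 S2=59 S3=34 S4=-2 blocked=[4]

Answer: S4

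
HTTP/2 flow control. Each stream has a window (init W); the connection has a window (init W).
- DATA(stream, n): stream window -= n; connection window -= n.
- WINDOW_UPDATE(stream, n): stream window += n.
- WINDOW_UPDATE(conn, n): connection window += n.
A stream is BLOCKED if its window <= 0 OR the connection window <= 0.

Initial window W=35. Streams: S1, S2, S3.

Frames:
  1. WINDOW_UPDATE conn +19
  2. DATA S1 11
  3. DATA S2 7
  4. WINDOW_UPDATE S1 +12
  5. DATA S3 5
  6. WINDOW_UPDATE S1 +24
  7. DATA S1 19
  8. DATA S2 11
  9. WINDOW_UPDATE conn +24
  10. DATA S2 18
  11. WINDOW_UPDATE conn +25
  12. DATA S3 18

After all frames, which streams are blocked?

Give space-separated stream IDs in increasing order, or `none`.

Answer: S2

Derivation:
Op 1: conn=54 S1=35 S2=35 S3=35 blocked=[]
Op 2: conn=43 S1=24 S2=35 S3=35 blocked=[]
Op 3: conn=36 S1=24 S2=28 S3=35 blocked=[]
Op 4: conn=36 S1=36 S2=28 S3=35 blocked=[]
Op 5: conn=31 S1=36 S2=28 S3=30 blocked=[]
Op 6: conn=31 S1=60 S2=28 S3=30 blocked=[]
Op 7: conn=12 S1=41 S2=28 S3=30 blocked=[]
Op 8: conn=1 S1=41 S2=17 S3=30 blocked=[]
Op 9: conn=25 S1=41 S2=17 S3=30 blocked=[]
Op 10: conn=7 S1=41 S2=-1 S3=30 blocked=[2]
Op 11: conn=32 S1=41 S2=-1 S3=30 blocked=[2]
Op 12: conn=14 S1=41 S2=-1 S3=12 blocked=[2]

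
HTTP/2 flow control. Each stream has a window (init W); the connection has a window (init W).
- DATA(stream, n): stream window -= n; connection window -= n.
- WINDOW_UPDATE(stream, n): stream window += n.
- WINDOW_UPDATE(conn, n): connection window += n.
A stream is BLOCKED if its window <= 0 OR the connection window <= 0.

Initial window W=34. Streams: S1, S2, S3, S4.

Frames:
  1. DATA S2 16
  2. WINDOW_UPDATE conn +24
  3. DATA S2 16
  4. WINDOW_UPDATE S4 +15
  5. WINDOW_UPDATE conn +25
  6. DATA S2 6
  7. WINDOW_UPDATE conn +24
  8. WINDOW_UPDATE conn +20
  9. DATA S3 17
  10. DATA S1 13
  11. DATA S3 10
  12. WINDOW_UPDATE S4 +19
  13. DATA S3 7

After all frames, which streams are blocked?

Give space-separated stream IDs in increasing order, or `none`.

Answer: S2 S3

Derivation:
Op 1: conn=18 S1=34 S2=18 S3=34 S4=34 blocked=[]
Op 2: conn=42 S1=34 S2=18 S3=34 S4=34 blocked=[]
Op 3: conn=26 S1=34 S2=2 S3=34 S4=34 blocked=[]
Op 4: conn=26 S1=34 S2=2 S3=34 S4=49 blocked=[]
Op 5: conn=51 S1=34 S2=2 S3=34 S4=49 blocked=[]
Op 6: conn=45 S1=34 S2=-4 S3=34 S4=49 blocked=[2]
Op 7: conn=69 S1=34 S2=-4 S3=34 S4=49 blocked=[2]
Op 8: conn=89 S1=34 S2=-4 S3=34 S4=49 blocked=[2]
Op 9: conn=72 S1=34 S2=-4 S3=17 S4=49 blocked=[2]
Op 10: conn=59 S1=21 S2=-4 S3=17 S4=49 blocked=[2]
Op 11: conn=49 S1=21 S2=-4 S3=7 S4=49 blocked=[2]
Op 12: conn=49 S1=21 S2=-4 S3=7 S4=68 blocked=[2]
Op 13: conn=42 S1=21 S2=-4 S3=0 S4=68 blocked=[2, 3]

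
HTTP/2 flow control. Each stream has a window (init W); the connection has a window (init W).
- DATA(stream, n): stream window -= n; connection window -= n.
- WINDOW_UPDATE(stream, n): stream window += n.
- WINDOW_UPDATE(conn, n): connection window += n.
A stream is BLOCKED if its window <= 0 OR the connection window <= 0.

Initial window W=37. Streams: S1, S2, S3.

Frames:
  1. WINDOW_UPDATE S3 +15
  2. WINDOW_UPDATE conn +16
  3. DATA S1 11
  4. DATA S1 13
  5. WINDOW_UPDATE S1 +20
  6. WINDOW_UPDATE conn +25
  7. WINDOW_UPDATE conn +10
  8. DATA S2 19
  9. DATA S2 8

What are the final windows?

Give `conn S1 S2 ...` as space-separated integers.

Op 1: conn=37 S1=37 S2=37 S3=52 blocked=[]
Op 2: conn=53 S1=37 S2=37 S3=52 blocked=[]
Op 3: conn=42 S1=26 S2=37 S3=52 blocked=[]
Op 4: conn=29 S1=13 S2=37 S3=52 blocked=[]
Op 5: conn=29 S1=33 S2=37 S3=52 blocked=[]
Op 6: conn=54 S1=33 S2=37 S3=52 blocked=[]
Op 7: conn=64 S1=33 S2=37 S3=52 blocked=[]
Op 8: conn=45 S1=33 S2=18 S3=52 blocked=[]
Op 9: conn=37 S1=33 S2=10 S3=52 blocked=[]

Answer: 37 33 10 52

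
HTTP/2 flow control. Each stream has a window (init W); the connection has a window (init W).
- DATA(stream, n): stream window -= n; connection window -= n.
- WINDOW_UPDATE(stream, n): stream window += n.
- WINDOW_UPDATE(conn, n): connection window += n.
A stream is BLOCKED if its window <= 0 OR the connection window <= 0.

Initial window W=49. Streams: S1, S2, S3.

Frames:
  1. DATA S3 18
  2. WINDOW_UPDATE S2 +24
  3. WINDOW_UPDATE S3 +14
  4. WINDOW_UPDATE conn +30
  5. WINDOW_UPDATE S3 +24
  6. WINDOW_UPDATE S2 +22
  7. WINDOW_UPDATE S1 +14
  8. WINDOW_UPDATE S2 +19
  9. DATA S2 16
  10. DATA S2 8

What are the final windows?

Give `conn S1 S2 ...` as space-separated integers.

Answer: 37 63 90 69

Derivation:
Op 1: conn=31 S1=49 S2=49 S3=31 blocked=[]
Op 2: conn=31 S1=49 S2=73 S3=31 blocked=[]
Op 3: conn=31 S1=49 S2=73 S3=45 blocked=[]
Op 4: conn=61 S1=49 S2=73 S3=45 blocked=[]
Op 5: conn=61 S1=49 S2=73 S3=69 blocked=[]
Op 6: conn=61 S1=49 S2=95 S3=69 blocked=[]
Op 7: conn=61 S1=63 S2=95 S3=69 blocked=[]
Op 8: conn=61 S1=63 S2=114 S3=69 blocked=[]
Op 9: conn=45 S1=63 S2=98 S3=69 blocked=[]
Op 10: conn=37 S1=63 S2=90 S3=69 blocked=[]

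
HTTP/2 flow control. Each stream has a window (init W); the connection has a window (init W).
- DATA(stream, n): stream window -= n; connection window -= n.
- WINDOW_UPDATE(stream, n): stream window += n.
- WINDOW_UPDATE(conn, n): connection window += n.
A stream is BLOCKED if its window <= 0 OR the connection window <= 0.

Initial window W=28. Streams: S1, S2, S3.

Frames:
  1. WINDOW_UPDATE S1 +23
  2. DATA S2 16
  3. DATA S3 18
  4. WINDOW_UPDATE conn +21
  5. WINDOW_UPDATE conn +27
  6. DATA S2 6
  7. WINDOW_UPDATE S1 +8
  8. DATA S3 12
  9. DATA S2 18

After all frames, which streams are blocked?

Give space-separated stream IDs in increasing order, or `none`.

Op 1: conn=28 S1=51 S2=28 S3=28 blocked=[]
Op 2: conn=12 S1=51 S2=12 S3=28 blocked=[]
Op 3: conn=-6 S1=51 S2=12 S3=10 blocked=[1, 2, 3]
Op 4: conn=15 S1=51 S2=12 S3=10 blocked=[]
Op 5: conn=42 S1=51 S2=12 S3=10 blocked=[]
Op 6: conn=36 S1=51 S2=6 S3=10 blocked=[]
Op 7: conn=36 S1=59 S2=6 S3=10 blocked=[]
Op 8: conn=24 S1=59 S2=6 S3=-2 blocked=[3]
Op 9: conn=6 S1=59 S2=-12 S3=-2 blocked=[2, 3]

Answer: S2 S3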